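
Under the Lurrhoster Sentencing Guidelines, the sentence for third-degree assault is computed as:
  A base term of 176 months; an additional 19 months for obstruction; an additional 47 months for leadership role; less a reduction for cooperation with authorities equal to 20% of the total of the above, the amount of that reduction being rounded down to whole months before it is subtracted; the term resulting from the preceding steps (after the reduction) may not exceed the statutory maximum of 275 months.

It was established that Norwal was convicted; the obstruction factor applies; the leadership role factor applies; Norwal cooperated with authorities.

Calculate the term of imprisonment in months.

194 months

Obstruction enhancement: +19 months
Leadership role enhancement: +47 months
Adjusted term: 176 months + 19 months + 47 months = 242 months
Cooperation with authorities reduction: 20% of 242 months = 48 months (rounded down)
After reduction: 242 − 48 = 194 months
Cap at 275 months: 194 months is within the cap, no reduction.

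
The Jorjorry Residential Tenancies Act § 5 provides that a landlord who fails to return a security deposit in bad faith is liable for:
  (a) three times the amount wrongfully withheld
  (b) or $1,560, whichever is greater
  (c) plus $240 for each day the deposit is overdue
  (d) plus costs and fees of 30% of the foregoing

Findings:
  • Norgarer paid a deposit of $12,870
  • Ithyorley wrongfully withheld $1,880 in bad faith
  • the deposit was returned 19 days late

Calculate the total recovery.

$13,260

Trebled: 3 × $1,880 = $5,640
Minimum $1,560: $5,640 meets the minimum, no increase.
Late-return penalty: 19 × $240 = $4,560
Damages plus late penalty: $5,640 + $4,560 = $10,200
Costs and fees: 30% of $10,200 = $3,060
Total recovery: $10,200 + $3,060 = $13,260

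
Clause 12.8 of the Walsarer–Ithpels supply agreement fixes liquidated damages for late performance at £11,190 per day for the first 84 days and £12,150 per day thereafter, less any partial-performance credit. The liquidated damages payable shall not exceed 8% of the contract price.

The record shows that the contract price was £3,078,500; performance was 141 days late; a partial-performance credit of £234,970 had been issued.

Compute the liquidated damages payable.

Liquidated damages: £246,280

First 84 days: 84 × £11,190 = £939,960
Remaining days: (141 − 84) × £12,150 = £692,550
Accrued per-day damages: £939,960 + £692,550 = £1,632,510
Less partial-performance credit: £1,632,510 − £234,970 = £1,397,540
Cap: 8% of £3,078,500 = £246,280
Cap at £246,280: £1,397,540 exceeds the cap → £246,280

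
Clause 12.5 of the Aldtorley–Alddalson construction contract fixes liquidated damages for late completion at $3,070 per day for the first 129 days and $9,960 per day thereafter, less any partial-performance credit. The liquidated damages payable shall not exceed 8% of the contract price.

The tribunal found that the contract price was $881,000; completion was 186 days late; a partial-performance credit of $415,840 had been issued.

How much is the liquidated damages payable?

$70,480

First 129 days: 129 × $3,070 = $396,030
Remaining days: (186 − 129) × $9,960 = $567,720
Accrued per-day damages: $396,030 + $567,720 = $963,750
Less partial-performance credit: $963,750 − $415,840 = $547,910
Cap: 8% of $881,000 = $70,480
Cap at $70,480: $547,910 exceeds the cap → $70,480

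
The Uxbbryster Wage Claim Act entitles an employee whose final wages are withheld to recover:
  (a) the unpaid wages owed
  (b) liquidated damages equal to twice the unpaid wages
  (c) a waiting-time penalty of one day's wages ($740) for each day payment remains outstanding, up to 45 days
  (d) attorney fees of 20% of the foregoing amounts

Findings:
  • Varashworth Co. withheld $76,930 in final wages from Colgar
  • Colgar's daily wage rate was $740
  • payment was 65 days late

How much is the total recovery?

$316,908

Doubled: 2 × $76,930 = $153,860
Penalty days: min(65, 45) = 45
Waiting-time penalty: 45 × $740 = $33,300
Subtotal: $76,930 + $153,860 + $33,300 = $264,090
Attorney fees: 20% of $264,090 = $52,818
Total award: $264,090 + $52,818 = $316,908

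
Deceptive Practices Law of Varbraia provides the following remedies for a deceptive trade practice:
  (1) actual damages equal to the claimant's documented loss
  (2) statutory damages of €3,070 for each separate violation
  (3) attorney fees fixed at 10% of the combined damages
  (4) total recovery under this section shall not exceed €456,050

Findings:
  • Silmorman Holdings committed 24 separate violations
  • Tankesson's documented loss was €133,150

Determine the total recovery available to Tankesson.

Statutory damages: 24 × €3,070 = €73,680
Combined damages: €133,150 + €73,680 = €206,830
Attorney fees: 10% of €206,830 = €20,683
Total before cap: €206,830 + €20,683 = €227,513
Cap at €456,050: €227,513 is within the cap, no reduction.

€227,513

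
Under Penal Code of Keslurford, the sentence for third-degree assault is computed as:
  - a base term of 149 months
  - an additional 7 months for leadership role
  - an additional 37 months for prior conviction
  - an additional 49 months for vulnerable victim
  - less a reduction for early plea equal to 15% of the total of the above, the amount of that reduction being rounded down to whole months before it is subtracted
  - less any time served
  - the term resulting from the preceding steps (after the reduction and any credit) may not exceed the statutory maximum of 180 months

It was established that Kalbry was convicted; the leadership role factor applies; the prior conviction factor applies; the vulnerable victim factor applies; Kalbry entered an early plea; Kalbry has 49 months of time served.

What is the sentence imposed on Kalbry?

Leadership role enhancement: +7 months
Prior conviction enhancement: +37 months
Vulnerable victim enhancement: +49 months
Adjusted term: 149 months + 7 months + 37 months + 49 months = 242 months
Early plea reduction: 15% of 242 months = 36 months (rounded down)
After reduction: 242 − 36 = 206 months
Less time served: 206 months − 49 months = 157 months
Cap at 180 months: 157 months is within the cap, no reduction.

157 months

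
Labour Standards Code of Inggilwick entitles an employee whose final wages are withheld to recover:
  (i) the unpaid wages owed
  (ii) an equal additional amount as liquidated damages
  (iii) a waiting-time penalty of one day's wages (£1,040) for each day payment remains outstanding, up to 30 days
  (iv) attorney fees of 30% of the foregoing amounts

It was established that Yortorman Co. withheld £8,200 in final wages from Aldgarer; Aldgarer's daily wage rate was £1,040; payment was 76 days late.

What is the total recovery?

Liquidated damages (equal amount): £8,200
Penalty days: min(76, 30) = 30
Waiting-time penalty: 30 × £1,040 = £31,200
Subtotal: £8,200 + £8,200 + £31,200 = £47,600
Attorney fees: 30% of £47,600 = £14,280
Total award: £47,600 + £14,280 = £61,880

£61,880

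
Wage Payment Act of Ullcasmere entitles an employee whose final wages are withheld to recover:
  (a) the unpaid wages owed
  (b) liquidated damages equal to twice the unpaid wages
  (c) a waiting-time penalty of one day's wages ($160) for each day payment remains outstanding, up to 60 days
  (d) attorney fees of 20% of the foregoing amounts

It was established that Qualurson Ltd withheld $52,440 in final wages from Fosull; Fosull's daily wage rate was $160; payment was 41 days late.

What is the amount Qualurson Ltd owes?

Doubled: 2 × $52,440 = $104,880
Penalty days: min(41, 60) = 41
Waiting-time penalty: 41 × $160 = $6,560
Subtotal: $52,440 + $104,880 + $6,560 = $163,880
Attorney fees: 20% of $163,880 = $32,776
Total award: $163,880 + $32,776 = $196,656

$196,656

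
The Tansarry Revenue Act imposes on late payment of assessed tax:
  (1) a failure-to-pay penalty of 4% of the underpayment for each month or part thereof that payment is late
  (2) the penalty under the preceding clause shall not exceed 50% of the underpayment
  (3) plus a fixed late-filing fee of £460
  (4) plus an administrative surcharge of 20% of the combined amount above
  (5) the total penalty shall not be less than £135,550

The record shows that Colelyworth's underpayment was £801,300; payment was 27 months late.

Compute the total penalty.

Accrued rate: 4% × 27 = 108%, capped at 50% → 50%
Failure-to-pay penalty: 50% of £801,300 = £400,650
Penalty before surcharge: £400,650 + £460 = £401,110
Administrative surcharge: 20% of £401,110 = £80,222
Total penalty: £401,110 + £80,222 = £481,332
Minimum £135,550: £481,332 meets the minimum, no increase.

£481,332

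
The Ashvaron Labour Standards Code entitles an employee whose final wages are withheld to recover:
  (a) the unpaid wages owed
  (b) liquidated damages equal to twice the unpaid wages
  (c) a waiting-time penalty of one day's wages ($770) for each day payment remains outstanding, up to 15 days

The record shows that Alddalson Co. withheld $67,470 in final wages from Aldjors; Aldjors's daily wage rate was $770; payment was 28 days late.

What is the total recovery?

Total award: $213,960

Doubled: 2 × $67,470 = $134,940
Penalty days: min(28, 15) = 15
Waiting-time penalty: 15 × $770 = $11,550
Total award: $67,470 + $134,940 + $11,550 = $213,960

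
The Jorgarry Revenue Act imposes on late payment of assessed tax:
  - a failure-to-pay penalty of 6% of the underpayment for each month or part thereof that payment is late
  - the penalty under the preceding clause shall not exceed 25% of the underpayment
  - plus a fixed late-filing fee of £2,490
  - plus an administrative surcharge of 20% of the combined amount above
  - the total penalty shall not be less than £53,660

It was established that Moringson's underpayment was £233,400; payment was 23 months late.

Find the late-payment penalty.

£73,008

Accrued rate: 6% × 23 = 138%, capped at 25% → 25%
Failure-to-pay penalty: 25% of £233,400 = £58,350
Penalty before surcharge: £58,350 + £2,490 = £60,840
Administrative surcharge: 20% of £60,840 = £12,168
Total penalty: £60,840 + £12,168 = £73,008
Minimum £53,660: £73,008 meets the minimum, no increase.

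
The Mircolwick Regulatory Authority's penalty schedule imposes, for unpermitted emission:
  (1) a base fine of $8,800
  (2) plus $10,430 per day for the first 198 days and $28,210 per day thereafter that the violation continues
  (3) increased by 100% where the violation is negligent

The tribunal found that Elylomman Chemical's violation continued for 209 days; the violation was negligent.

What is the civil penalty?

$4,768,500

First 198 days: 198 × $10,430 = $2,065,140
Remaining days: (209 − 198) × $28,210 = $310,310
Per-day component: $2,065,140 + $310,310 = $2,375,450
Base plus per-day: $8,800 + $2,375,450 = $2,384,250
Enhancement: 100% of $2,384,250 = $2,384,250
Enhanced fine: $2,384,250 + $2,384,250 = $4,768,500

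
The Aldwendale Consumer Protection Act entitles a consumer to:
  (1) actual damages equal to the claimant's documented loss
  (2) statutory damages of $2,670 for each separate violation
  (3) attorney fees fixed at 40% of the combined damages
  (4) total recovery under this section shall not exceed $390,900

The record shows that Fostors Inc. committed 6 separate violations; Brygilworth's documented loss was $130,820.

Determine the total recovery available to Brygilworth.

$205,576

Statutory damages: 6 × $2,670 = $16,020
Combined damages: $130,820 + $16,020 = $146,840
Attorney fees: 40% of $146,840 = $58,736
Total before cap: $146,840 + $58,736 = $205,576
Cap at $390,900: $205,576 is within the cap, no reduction.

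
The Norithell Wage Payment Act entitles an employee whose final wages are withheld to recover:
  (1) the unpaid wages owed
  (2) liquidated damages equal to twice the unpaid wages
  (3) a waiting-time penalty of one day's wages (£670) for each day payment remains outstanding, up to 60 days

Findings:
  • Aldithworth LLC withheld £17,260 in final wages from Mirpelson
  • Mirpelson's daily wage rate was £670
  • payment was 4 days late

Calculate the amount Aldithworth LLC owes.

Doubled: 2 × £17,260 = £34,520
Penalty days: min(4, 60) = 4
Waiting-time penalty: 4 × £670 = £2,680
Total award: £17,260 + £34,520 + £2,680 = £54,460

Total award: £54,460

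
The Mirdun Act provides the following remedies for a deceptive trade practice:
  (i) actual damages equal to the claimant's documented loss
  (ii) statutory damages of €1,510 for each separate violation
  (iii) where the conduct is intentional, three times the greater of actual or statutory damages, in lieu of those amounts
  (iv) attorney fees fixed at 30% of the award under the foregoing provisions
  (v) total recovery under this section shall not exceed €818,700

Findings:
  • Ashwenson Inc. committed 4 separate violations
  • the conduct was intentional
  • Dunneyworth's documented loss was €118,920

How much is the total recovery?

Total recovery: €463,788

Statutory damages: 4 × €1,510 = €6,040
Greater of actual damages (€118,920) or statutory damages (€6,040): €118,920
Trebled: 3 × €118,920 = €356,760
Attorney fees: 30% of €356,760 = €107,028
Total before cap: €356,760 + €107,028 = €463,788
Cap at €818,700: €463,788 is within the cap, no reduction.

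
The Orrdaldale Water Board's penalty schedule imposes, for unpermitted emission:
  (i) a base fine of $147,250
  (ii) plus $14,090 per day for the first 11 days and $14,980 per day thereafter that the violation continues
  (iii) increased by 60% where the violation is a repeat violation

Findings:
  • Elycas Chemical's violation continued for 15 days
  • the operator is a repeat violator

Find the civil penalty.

$579,456

First 11 days: 11 × $14,090 = $154,990
Remaining days: (15 − 11) × $14,980 = $59,920
Per-day component: $154,990 + $59,920 = $214,910
Base plus per-day: $147,250 + $214,910 = $362,160
Enhancement: 60% of $362,160 = $217,296
Enhanced fine: $362,160 + $217,296 = $579,456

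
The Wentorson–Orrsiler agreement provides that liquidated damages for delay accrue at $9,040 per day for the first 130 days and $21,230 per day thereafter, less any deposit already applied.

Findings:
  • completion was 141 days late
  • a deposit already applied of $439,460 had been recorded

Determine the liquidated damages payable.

First 130 days: 130 × $9,040 = $1,175,200
Remaining days: (141 − 130) × $21,230 = $233,530
Accrued per-day damages: $1,175,200 + $233,530 = $1,408,730
Less deposit already applied: $1,408,730 − $439,460 = $969,270

$969,270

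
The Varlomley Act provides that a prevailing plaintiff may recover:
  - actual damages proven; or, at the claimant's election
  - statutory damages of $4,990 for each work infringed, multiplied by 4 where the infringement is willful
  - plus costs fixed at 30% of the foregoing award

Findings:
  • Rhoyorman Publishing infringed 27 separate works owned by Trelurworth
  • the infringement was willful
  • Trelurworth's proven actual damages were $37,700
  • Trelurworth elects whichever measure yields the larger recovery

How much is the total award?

Statutory damages: 27 × $4,990 = $134,730
Multiplied by 4: 4 × $134,730 = $538,920
Greater of actual damages ($37,700) or enhanced statutory damages ($538,920): $538,920
Costs: 30% of $538,920 = $161,676
Award plus costs: $538,920 + $161,676 = $700,596

Award: $700,596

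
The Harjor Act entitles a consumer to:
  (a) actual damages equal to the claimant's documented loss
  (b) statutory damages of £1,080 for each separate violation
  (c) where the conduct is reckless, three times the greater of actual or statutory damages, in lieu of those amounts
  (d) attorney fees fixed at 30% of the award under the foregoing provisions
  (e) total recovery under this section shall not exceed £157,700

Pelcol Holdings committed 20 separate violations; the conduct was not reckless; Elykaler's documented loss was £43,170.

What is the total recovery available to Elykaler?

£84,201

Statutory damages: 20 × £1,080 = £21,600
Conduct not reckless: the in-lieu enhancement does not apply.
Actual plus statutory damages: £43,170 + £21,600 = £64,770
Attorney fees: 30% of £64,770 = £19,431
Total before cap: £64,770 + £19,431 = £84,201
Cap at £157,700: £84,201 is within the cap, no reduction.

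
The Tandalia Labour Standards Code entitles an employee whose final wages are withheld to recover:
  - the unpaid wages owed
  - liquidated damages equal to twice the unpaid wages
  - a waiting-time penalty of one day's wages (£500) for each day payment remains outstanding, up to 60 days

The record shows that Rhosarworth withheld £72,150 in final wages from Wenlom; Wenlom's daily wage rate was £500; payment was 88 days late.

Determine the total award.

Doubled: 2 × £72,150 = £144,300
Penalty days: min(88, 60) = 60
Waiting-time penalty: 60 × £500 = £30,000
Total award: £72,150 + £144,300 + £30,000 = £246,450

£246,450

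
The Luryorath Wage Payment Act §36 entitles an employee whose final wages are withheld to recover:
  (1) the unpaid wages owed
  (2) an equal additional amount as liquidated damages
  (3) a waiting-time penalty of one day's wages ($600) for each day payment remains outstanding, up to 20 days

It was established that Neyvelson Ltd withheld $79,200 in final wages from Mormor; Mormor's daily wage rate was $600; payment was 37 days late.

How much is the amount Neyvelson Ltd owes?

$170,400

Liquidated damages (equal amount): $79,200
Penalty days: min(37, 20) = 20
Waiting-time penalty: 20 × $600 = $12,000
Total award: $79,200 + $79,200 + $12,000 = $170,400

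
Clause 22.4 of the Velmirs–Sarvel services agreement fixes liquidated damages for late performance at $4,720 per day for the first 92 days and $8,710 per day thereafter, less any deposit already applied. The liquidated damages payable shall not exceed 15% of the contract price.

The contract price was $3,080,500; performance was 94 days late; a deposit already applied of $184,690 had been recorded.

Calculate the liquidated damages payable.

$266,970

First 92 days: 92 × $4,720 = $434,240
Remaining days: (94 − 92) × $8,710 = $17,420
Accrued per-day damages: $434,240 + $17,420 = $451,660
Less deposit already applied: $451,660 − $184,690 = $266,970
Cap: 15% of $3,080,500 = $462,075
Cap at $462,075: $266,970 is within the cap, no reduction.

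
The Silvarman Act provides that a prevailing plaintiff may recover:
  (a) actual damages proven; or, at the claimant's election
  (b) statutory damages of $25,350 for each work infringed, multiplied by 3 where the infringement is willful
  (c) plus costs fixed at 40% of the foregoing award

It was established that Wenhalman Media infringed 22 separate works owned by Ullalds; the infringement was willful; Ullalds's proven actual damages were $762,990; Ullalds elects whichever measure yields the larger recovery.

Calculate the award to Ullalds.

Statutory damages: 22 × $25,350 = $557,700
Trebled: 3 × $557,700 = $1,673,100
Greater of actual damages ($762,990) or enhanced statutory damages ($1,673,100): $1,673,100
Costs: 40% of $1,673,100 = $669,240
Award plus costs: $1,673,100 + $669,240 = $2,342,340

$2,342,340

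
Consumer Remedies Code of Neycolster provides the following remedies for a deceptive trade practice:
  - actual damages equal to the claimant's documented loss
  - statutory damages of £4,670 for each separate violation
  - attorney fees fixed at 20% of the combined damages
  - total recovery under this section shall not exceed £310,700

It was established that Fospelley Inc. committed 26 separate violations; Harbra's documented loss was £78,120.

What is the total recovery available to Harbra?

Total recovery: £239,448

Statutory damages: 26 × £4,670 = £121,420
Combined damages: £78,120 + £121,420 = £199,540
Attorney fees: 20% of £199,540 = £39,908
Total before cap: £199,540 + £39,908 = £239,448
Cap at £310,700: £239,448 is within the cap, no reduction.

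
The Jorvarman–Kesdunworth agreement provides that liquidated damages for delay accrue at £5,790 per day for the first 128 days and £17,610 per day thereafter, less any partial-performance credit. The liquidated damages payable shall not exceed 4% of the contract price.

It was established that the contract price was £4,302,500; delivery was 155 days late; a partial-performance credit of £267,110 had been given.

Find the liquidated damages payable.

£172,100

First 128 days: 128 × £5,790 = £741,120
Remaining days: (155 − 128) × £17,610 = £475,470
Accrued per-day damages: £741,120 + £475,470 = £1,216,590
Less partial-performance credit: £1,216,590 − £267,110 = £949,480
Cap: 4% of £4,302,500 = £172,100
Cap at £172,100: £949,480 exceeds the cap → £172,100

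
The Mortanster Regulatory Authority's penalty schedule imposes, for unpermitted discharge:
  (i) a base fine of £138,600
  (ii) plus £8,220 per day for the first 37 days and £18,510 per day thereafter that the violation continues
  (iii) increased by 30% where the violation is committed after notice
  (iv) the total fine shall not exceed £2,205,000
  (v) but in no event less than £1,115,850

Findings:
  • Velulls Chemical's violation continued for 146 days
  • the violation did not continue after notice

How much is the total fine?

First 37 days: 37 × £8,220 = £304,140
Remaining days: (146 − 37) × £18,510 = £2,017,590
Per-day component: £304,140 + £2,017,590 = £2,321,730
Base plus per-day: £138,600 + £2,321,730 = £2,460,330
The violation did not continue after notice: no 30% increase.
Cap at £2,205,000: £2,460,330 exceeds the cap → £2,205,000
Minimum £1,115,850: £2,205,000 meets the minimum, no increase.

£2,205,000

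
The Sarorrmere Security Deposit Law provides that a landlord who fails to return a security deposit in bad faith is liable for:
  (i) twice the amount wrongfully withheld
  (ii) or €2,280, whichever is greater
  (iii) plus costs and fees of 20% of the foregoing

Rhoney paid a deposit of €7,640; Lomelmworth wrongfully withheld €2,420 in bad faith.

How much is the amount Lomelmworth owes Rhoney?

€5,808

Doubled: 2 × €2,420 = €4,840
Minimum €2,280: €4,840 meets the minimum, no increase.
Costs and fees: 20% of €4,840 = €968
Total recovery: €4,840 + €968 = €5,808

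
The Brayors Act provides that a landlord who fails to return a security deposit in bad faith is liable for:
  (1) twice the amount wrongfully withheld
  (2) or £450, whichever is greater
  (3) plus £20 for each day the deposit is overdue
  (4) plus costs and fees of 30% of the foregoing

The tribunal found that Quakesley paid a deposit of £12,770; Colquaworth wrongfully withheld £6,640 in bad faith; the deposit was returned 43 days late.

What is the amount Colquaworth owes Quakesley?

£18,382

Doubled: 2 × £6,640 = £13,280
Minimum £450: £13,280 meets the minimum, no increase.
Late-return penalty: 43 × £20 = £860
Damages plus late penalty: £13,280 + £860 = £14,140
Costs and fees: 30% of £14,140 = £4,242
Total recovery: £14,140 + £4,242 = £18,382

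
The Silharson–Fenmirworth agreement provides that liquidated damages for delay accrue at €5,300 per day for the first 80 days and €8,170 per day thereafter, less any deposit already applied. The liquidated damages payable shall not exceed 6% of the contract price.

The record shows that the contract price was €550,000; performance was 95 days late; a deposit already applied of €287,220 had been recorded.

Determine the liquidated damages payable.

€33,000

First 80 days: 80 × €5,300 = €424,000
Remaining days: (95 − 80) × €8,170 = €122,550
Accrued per-day damages: €424,000 + €122,550 = €546,550
Less deposit already applied: €546,550 − €287,220 = €259,330
Cap: 6% of €550,000 = €33,000
Cap at €33,000: €259,330 exceeds the cap → €33,000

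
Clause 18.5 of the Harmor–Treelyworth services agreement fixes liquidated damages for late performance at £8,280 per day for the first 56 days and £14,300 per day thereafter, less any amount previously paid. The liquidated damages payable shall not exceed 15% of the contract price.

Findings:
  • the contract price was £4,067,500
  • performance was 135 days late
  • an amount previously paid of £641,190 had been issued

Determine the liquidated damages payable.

£610,125

First 56 days: 56 × £8,280 = £463,680
Remaining days: (135 − 56) × £14,300 = £1,129,700
Accrued per-day damages: £463,680 + £1,129,700 = £1,593,380
Less amount previously paid: £1,593,380 − £641,190 = £952,190
Cap: 15% of £4,067,500 = £610,125
Cap at £610,125: £952,190 exceeds the cap → £610,125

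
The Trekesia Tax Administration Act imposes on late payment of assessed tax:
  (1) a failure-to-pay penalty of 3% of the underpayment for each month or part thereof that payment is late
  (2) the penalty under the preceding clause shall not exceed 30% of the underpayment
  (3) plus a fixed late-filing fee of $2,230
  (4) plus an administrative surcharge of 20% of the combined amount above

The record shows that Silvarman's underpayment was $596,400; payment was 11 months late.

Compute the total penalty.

Accrued rate: 3% × 11 = 33%, capped at 30% → 30%
Failure-to-pay penalty: 30% of $596,400 = $178,920
Penalty before surcharge: $178,920 + $2,230 = $181,150
Administrative surcharge: 20% of $181,150 = $36,230
Total penalty: $181,150 + $36,230 = $217,380

$217,380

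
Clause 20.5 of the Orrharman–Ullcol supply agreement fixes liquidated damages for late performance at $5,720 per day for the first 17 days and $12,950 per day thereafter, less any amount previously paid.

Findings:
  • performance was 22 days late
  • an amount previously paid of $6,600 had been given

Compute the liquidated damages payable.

$155,390

First 17 days: 17 × $5,720 = $97,240
Remaining days: (22 − 17) × $12,950 = $64,750
Accrued per-day damages: $97,240 + $64,750 = $161,990
Less amount previously paid: $161,990 − $6,600 = $155,390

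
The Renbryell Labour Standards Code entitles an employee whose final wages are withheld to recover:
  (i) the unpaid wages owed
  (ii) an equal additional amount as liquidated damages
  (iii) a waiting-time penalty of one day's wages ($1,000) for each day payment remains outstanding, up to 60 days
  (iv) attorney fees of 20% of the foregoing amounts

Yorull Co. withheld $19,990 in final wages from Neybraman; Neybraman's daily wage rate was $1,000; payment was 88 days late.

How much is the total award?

Liquidated damages (equal amount): $19,990
Penalty days: min(88, 60) = 60
Waiting-time penalty: 60 × $1,000 = $60,000
Subtotal: $19,990 + $19,990 + $60,000 = $99,980
Attorney fees: 20% of $99,980 = $19,996
Total award: $99,980 + $19,996 = $119,976

Total award: $119,976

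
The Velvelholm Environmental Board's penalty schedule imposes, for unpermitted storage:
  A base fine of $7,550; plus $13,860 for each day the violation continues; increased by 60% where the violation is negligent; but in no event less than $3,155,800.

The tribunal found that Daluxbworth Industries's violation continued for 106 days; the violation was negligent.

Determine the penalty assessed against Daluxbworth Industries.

Per-day component: 106 × $13,860 = $1,469,160
Base plus per-day: $7,550 + $1,469,160 = $1,476,710
Enhancement: 60% of $1,476,710 = $886,026
Enhanced fine: $1,476,710 + $886,026 = $2,362,736
Minimum $3,155,800: $2,362,736 is below the minimum → $3,155,800

$3,155,800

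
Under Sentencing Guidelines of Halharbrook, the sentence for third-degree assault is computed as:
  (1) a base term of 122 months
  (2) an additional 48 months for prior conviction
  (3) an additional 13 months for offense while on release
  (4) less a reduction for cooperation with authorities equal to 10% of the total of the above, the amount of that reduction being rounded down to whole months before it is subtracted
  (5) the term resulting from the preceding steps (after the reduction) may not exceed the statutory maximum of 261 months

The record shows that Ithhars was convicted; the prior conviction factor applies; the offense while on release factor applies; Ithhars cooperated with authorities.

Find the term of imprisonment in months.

Prior conviction enhancement: +48 months
Offense while on release enhancement: +13 months
Adjusted term: 122 months + 48 months + 13 months = 183 months
Cooperation with authorities reduction: 10% of 183 months = 18 months (rounded down)
After reduction: 183 − 18 = 165 months
Cap at 261 months: 165 months is within the cap, no reduction.

165 months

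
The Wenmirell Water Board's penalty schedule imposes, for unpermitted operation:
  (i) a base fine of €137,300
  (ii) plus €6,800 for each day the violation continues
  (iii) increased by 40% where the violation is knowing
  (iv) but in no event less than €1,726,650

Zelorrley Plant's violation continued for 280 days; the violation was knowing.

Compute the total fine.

Per-day component: 280 × €6,800 = €1,904,000
Base plus per-day: €137,300 + €1,904,000 = €2,041,300
Enhancement: 40% of €2,041,300 = €816,520
Enhanced fine: €2,041,300 + €816,520 = €2,857,820
Minimum €1,726,650: €2,857,820 meets the minimum, no increase.

€2,857,820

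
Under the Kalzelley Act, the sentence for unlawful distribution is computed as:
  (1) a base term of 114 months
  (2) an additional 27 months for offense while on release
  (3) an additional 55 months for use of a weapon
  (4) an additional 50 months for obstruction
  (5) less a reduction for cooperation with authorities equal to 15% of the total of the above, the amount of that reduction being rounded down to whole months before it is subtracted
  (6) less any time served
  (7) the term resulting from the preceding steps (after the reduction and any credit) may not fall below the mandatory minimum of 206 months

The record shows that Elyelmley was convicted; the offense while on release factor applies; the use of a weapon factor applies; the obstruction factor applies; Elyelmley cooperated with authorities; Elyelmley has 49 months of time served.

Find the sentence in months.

Offense while on release enhancement: +27 months
Use of a weapon enhancement: +55 months
Obstruction enhancement: +50 months
Adjusted term: 114 months + 27 months + 55 months + 50 months = 246 months
Cooperation with authorities reduction: 15% of 246 months = 36 months (rounded down)
After reduction: 246 − 36 = 210 months
Less time served: 210 months − 49 months = 161 months
Minimum 206 months: 161 months is below the minimum → 206 months

206 months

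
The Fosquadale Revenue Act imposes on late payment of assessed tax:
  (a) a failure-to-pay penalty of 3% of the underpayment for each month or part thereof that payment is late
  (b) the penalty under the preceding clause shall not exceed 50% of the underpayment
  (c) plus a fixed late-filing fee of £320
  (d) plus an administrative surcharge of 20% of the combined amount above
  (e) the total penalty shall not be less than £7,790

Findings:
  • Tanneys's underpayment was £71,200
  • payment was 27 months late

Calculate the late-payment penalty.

Accrued rate: 3% × 27 = 81%, capped at 50% → 50%
Failure-to-pay penalty: 50% of £71,200 = £35,600
Penalty before surcharge: £35,600 + £320 = £35,920
Administrative surcharge: 20% of £35,920 = £7,184
Total penalty: £35,920 + £7,184 = £43,104
Minimum £7,790: £43,104 meets the minimum, no increase.

£43,104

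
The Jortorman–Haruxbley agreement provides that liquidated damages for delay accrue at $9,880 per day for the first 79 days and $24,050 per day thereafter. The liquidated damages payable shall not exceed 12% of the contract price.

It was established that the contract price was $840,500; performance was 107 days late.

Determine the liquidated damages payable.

First 79 days: 79 × $9,880 = $780,520
Remaining days: (107 − 79) × $24,050 = $673,400
Accrued per-day damages: $780,520 + $673,400 = $1,453,920
Cap: 12% of $840,500 = $100,860
Cap at $100,860: $1,453,920 exceeds the cap → $100,860

$100,860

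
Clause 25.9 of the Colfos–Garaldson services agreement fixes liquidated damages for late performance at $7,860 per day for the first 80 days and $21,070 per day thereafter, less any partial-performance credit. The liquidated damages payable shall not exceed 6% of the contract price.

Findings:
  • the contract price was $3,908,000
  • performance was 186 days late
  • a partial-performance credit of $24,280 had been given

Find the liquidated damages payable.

First 80 days: 80 × $7,860 = $628,800
Remaining days: (186 − 80) × $21,070 = $2,233,420
Accrued per-day damages: $628,800 + $2,233,420 = $2,862,220
Less partial-performance credit: $2,862,220 − $24,280 = $2,837,940
Cap: 6% of $3,908,000 = $234,480
Cap at $234,480: $2,837,940 exceeds the cap → $234,480

Liquidated damages: $234,480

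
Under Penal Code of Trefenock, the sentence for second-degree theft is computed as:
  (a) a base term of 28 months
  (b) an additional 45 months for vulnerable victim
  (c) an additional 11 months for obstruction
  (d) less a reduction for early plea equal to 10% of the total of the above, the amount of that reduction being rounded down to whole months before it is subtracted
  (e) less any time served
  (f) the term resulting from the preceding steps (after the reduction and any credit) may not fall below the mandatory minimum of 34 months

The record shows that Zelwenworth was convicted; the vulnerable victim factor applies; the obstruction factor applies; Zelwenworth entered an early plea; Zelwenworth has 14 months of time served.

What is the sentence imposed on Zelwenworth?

62 months

Vulnerable victim enhancement: +45 months
Obstruction enhancement: +11 months
Adjusted term: 28 months + 45 months + 11 months = 84 months
Early plea reduction: 10% of 84 months = 8 months (rounded down)
After reduction: 84 − 8 = 76 months
Less time served: 76 months − 14 months = 62 months
Minimum 34 months: 62 months meets the minimum, no increase.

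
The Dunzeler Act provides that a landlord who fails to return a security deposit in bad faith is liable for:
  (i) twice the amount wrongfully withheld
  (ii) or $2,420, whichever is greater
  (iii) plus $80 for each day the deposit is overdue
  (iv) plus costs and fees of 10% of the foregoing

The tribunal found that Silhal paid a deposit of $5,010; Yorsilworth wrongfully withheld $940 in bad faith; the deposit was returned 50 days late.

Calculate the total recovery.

$7,062

Doubled: 2 × $940 = $1,880
Minimum $2,420: $1,880 is below the minimum → $2,420
Late-return penalty: 50 × $80 = $4,000
Damages plus late penalty: $2,420 + $4,000 = $6,420
Costs and fees: 10% of $6,420 = $642
Total recovery: $6,420 + $642 = $7,062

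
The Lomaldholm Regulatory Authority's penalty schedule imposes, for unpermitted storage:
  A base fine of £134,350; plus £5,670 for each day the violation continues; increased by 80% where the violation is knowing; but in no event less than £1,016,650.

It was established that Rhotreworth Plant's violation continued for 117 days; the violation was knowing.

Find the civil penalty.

Per-day component: 117 × £5,670 = £663,390
Base plus per-day: £134,350 + £663,390 = £797,740
Enhancement: 80% of £797,740 = £638,192
Enhanced fine: £797,740 + £638,192 = £1,435,932
Minimum £1,016,650: £1,435,932 meets the minimum, no increase.

£1,435,932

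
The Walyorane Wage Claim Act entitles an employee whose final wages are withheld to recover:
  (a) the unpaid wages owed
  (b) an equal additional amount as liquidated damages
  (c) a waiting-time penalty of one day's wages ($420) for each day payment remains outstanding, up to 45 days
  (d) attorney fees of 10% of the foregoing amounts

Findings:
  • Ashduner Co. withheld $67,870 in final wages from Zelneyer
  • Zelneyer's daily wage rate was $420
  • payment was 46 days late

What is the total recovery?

Liquidated damages (equal amount): $67,870
Penalty days: min(46, 45) = 45
Waiting-time penalty: 45 × $420 = $18,900
Subtotal: $67,870 + $67,870 + $18,900 = $154,640
Attorney fees: 10% of $154,640 = $15,464
Total award: $154,640 + $15,464 = $170,104

$170,104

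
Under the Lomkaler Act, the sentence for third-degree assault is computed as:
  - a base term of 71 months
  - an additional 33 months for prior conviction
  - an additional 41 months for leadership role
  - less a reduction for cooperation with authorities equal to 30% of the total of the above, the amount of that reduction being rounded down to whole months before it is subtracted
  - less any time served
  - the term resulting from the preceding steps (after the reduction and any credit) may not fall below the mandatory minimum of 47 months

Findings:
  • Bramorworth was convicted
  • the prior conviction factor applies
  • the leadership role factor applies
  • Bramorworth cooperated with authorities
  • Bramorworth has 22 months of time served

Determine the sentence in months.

Prior conviction enhancement: +33 months
Leadership role enhancement: +41 months
Adjusted term: 71 months + 33 months + 41 months = 145 months
Cooperation with authorities reduction: 30% of 145 months = 43 months (rounded down)
After reduction: 145 − 43 = 102 months
Less time served: 102 months − 22 months = 80 months
Minimum 47 months: 80 months meets the minimum, no increase.

Sentence: 80 months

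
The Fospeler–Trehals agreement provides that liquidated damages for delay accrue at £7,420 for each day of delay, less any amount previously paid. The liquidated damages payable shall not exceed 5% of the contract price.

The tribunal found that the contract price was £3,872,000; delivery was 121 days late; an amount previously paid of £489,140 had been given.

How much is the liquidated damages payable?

Per-day damages: 121 × £7,420 = £897,820
Less amount previously paid: £897,820 − £489,140 = £408,680
Cap: 5% of £3,872,000 = £193,600
Cap at £193,600: £408,680 exceeds the cap → £193,600

£193,600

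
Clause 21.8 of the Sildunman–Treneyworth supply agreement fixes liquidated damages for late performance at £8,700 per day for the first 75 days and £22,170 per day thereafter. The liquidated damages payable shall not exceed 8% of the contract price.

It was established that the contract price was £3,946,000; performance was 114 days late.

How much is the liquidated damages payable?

£315,680

First 75 days: 75 × £8,700 = £652,500
Remaining days: (114 − 75) × £22,170 = £864,630
Accrued per-day damages: £652,500 + £864,630 = £1,517,130
Cap: 8% of £3,946,000 = £315,680
Cap at £315,680: £1,517,130 exceeds the cap → £315,680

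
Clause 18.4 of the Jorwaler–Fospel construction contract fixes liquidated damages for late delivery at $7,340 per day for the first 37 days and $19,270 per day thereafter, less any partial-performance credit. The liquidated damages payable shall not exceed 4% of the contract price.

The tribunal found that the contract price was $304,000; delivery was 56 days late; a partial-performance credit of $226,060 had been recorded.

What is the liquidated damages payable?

First 37 days: 37 × $7,340 = $271,580
Remaining days: (56 − 37) × $19,270 = $366,130
Accrued per-day damages: $271,580 + $366,130 = $637,710
Less partial-performance credit: $637,710 − $226,060 = $411,650
Cap: 4% of $304,000 = $12,160
Cap at $12,160: $411,650 exceeds the cap → $12,160

Liquidated damages: $12,160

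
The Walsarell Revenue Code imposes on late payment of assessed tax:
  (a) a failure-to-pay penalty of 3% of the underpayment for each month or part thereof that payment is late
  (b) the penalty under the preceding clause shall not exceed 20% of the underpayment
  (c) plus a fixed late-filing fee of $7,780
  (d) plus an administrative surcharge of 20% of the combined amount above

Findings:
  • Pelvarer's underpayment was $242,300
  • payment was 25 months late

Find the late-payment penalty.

Accrued rate: 3% × 25 = 75%, capped at 20% → 20%
Failure-to-pay penalty: 20% of $242,300 = $48,460
Penalty before surcharge: $48,460 + $7,780 = $56,240
Administrative surcharge: 20% of $56,240 = $11,248
Total penalty: $56,240 + $11,248 = $67,488

Penalty: $67,488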